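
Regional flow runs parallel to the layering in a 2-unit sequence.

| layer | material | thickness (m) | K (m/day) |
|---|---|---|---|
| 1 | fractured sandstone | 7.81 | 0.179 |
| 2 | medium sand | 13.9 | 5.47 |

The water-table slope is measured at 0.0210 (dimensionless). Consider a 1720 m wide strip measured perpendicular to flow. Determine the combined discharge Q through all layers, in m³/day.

Flow is parallel to layering, so each bed carries its own Darcy discharge and the transmissivities add.
Σ(K_i·b_i) = 0.179×7.81 + 5.47×13.9 = 77.43 m²/day.
Hydraulic gradient i = 0.0210.
Q = Σ(K_i·b_i) · W · i = 77.43 × 1720 × 0.02100 = 2797 m³/day.

2800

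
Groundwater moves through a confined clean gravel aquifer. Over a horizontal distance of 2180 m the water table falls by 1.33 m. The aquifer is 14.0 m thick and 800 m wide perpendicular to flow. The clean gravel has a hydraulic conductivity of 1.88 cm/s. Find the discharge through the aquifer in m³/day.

11100

Convert K: 1.88 cm/s × 864 = 1624 m/day.
Cross-sectional area A = 800 × 14.0 = 11200 m².
Hydraulic gradient i = Δh / L = 1.33 / 2180 = 0.0006101.
Darcy's law: Q = K · A · i = 1624 × 11200 × 0.0006101 = 11099 m³/day.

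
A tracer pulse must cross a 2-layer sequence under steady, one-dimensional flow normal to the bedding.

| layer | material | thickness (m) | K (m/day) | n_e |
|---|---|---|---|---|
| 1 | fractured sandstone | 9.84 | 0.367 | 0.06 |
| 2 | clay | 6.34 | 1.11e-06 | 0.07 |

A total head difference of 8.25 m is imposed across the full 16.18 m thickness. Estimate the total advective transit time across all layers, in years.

1960

With flow normal to the layers, continuity requires the same specific discharge q through every layer.
Σ(b_i/K_i) = 9.84/0.367 + 6.34/1.11e-06 = 5.712e+06 d.
q = Δh / Σ(b_i/K_i) = 8.25 / 5.712e+06 = 1.444e-06 m/day.
In each layer the seepage velocity is v_i = q/n_i, so the layer transit time is t_i = b_i·n_i / q:
  layer 1 (fractured sandstone): t_1 = 9.84 × 0.06 / 1.444e-06 = 4.088e+05 d
  layer 2 (clay): t_2 = 6.34 × 0.07 / 1.444e-06 = 3.073e+05 d
Total t = Σ t_i = 7.160e+05 days = 1960 years.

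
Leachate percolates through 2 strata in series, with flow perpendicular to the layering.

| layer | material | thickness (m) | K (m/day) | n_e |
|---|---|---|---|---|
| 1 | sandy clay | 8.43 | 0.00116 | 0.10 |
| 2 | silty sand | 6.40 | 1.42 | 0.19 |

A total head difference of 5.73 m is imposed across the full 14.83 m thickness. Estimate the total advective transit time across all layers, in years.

7.15

With flow normal to the layers, continuity requires the same specific discharge q through every layer.
Σ(b_i/K_i) = 8.43/0.00116 + 6.40/1.42 = 7272 d.
q = Δh / Σ(b_i/K_i) = 5.73 / 7272 = 0.0007880 m/day.
In each layer the seepage velocity is v_i = q/n_i, so the layer transit time is t_i = b_i·n_i / q:
  layer 1 (sandy clay): t_1 = 8.43 × 0.10 / 0.0007880 = 1070 d
  layer 2 (silty sand): t_2 = 6.40 × 0.19 / 0.0007880 = 1543 d
Total t = Σ t_i = 2613 days = 7.154 years.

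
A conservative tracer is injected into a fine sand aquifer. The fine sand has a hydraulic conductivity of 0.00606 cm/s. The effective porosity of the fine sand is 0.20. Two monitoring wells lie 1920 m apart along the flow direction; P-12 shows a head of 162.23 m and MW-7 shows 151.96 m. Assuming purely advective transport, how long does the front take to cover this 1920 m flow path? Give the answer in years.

Convert K: 0.00606 cm/s × 864 = 5.236 m/day.
Hydraulic gradient i = (162.23 − 151.96) / 1920 = 10.27 / 1920 = 0.005349.
Darcy flux q = K · i = 5.236 × 0.005349 = 0.02801 m/day.
Seepage velocity v = q / n_e = 0.02801 / 0.20 = 0.1400 m/day.
Travel time t = L / v = 1920 / 0.1400 = 13711 days = 37.54 years.

37.5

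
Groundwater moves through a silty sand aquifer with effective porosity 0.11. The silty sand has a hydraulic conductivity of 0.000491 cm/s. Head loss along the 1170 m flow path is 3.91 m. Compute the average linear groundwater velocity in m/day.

0.0129

Convert K: 0.000491 cm/s × 864 = 0.4242 m/day.
Hydraulic gradient i = Δh / L = 3.91 / 1170 = 0.003342.
Darcy flux q = K · i = 0.4242 × 0.003342 = 0.001418 m/day.
Seepage velocity v = q / n_e = 0.001418 / 0.11 = 0.01289 m/day.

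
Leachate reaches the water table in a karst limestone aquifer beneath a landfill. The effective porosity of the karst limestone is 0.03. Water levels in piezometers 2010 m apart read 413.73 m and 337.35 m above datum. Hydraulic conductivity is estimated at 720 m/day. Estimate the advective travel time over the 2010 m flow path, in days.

Hydraulic gradient i = (413.73 − 337.35) / 2010 = 76.38 / 2010 = 0.03800.
Darcy flux q = K · i = 720.0 × 0.03800 = 27.36 m/day.
Seepage velocity v = q / n_e = 27.36 / 0.03 = 912.0 m/day.
Travel time t = L / v = 2010 / 912.0 = 2.204 days.

2.20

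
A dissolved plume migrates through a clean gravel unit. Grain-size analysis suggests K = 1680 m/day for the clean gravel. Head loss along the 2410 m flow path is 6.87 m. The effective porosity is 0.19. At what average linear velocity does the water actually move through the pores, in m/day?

Hydraulic gradient i = Δh / L = 6.87 / 2410 = 0.002851.
Darcy flux q = K · i = 1680 × 0.002851 = 4.789 m/day.
Seepage velocity v = q / n_e = 4.789 / 0.19 = 25.21 m/day.

25.2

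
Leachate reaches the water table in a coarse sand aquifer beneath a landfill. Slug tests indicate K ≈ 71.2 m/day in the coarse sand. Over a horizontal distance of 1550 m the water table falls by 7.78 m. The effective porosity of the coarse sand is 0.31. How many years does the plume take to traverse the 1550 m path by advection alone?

3.68

Hydraulic gradient i = Δh / L = 7.78 / 1550 = 0.005019.
Darcy flux q = K · i = 71.20 × 0.005019 = 0.3574 m/day.
Seepage velocity v = q / n_e = 0.3574 / 0.31 = 1.153 m/day.
Travel time t = L / v = 1550 / 1.153 = 1345 days = 3.681 years.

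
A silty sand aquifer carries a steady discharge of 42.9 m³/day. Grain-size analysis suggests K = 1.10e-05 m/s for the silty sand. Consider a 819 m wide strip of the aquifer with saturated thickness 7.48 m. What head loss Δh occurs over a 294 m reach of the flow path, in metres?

2.17

Convert K: 1.10e-05 m/s × 86400 = 0.9504 m/day.
Cross-sectional area A = 819 × 7.48 = 6126 m².
From Q = K·A·i, i = Q / (K·A) = 42.9 / (0.9504 × 6126) = 0.007368.
Head loss Δh = i · L = 0.007368 × 294 = 2.166 m.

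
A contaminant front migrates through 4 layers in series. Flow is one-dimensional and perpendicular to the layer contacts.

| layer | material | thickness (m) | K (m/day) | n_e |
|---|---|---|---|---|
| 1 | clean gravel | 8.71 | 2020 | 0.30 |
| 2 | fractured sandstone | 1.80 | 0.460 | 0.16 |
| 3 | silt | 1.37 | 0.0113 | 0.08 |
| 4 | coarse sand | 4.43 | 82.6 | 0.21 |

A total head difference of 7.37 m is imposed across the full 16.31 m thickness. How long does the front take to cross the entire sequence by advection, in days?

67.0

With flow normal to the layers, continuity requires the same specific discharge q through every layer.
Σ(b_i/K_i) = 8.71/2020 + 1.80/0.460 + 1.37/0.0113 + 4.43/82.6 = 125.2 d.
q = Δh / Σ(b_i/K_i) = 7.37 / 125.2 = 0.05886 m/day.
In each layer the seepage velocity is v_i = q/n_i, so the layer transit time is t_i = b_i·n_i / q:
  layer 1 (clean gravel): t_1 = 8.71 × 0.30 / 0.05886 = 44.39 d
  layer 2 (fractured sandstone): t_2 = 1.80 × 0.16 / 0.05886 = 4.893 d
  layer 3 (silt): t_3 = 1.37 × 0.08 / 0.05886 = 1.862 d
  layer 4 (coarse sand): t_4 = 4.43 × 0.21 / 0.05886 = 15.80 d
Total t = Σ t_i = 66.95 days.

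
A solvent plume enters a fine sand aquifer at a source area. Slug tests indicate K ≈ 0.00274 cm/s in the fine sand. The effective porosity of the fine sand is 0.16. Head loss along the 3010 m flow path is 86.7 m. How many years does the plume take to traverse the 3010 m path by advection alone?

19.3

Convert K: 0.00274 cm/s × 864 = 2.367 m/day.
Hydraulic gradient i = Δh / L = 86.7 / 3010 = 0.02880.
Darcy flux q = K · i = 2.367 × 0.02880 = 0.06819 m/day.
Seepage velocity v = q / n_e = 0.06819 / 0.16 = 0.4262 m/day.
Travel time t = L / v = 3010 / 0.4262 = 7063 days = 19.34 years.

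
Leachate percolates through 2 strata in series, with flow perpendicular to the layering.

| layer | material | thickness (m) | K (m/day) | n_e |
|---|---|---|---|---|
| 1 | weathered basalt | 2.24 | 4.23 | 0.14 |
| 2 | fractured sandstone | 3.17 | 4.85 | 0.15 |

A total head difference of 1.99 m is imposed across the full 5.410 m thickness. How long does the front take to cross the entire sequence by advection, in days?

0.469

With flow normal to the layers, continuity requires the same specific discharge q through every layer.
Σ(b_i/K_i) = 2.24/4.23 + 3.17/4.85 = 1.183 d.
q = Δh / Σ(b_i/K_i) = 1.99 / 1.183 = 1.682 m/day.
In each layer the seepage velocity is v_i = q/n_i, so the layer transit time is t_i = b_i·n_i / q:
  layer 1 (weathered basalt): t_1 = 2.24 × 0.14 / 1.682 = 0.1865 d
  layer 2 (fractured sandstone): t_2 = 3.17 × 0.15 / 1.682 = 0.2827 d
Total t = Σ t_i = 0.4692 days.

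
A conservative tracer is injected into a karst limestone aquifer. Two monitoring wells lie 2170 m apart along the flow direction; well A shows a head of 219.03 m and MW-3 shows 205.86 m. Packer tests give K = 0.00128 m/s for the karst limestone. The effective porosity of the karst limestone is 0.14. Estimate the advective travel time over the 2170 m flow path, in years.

Convert K: 0.00128 m/s × 86400 = 110.6 m/day.
Hydraulic gradient i = (219.03 − 205.86) / 2170 = 13.17 / 2170 = 0.006069.
Darcy flux q = K · i = 110.6 × 0.006069 = 0.6712 m/day.
Seepage velocity v = q / n_e = 0.6712 / 0.14 = 4.794 m/day.
Travel time t = L / v = 2170 / 4.794 = 452.6 days = 1.239 years.

1.24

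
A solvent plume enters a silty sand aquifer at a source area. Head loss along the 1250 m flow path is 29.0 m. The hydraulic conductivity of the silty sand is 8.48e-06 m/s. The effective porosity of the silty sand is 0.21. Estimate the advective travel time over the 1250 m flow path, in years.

42.3

Convert K: 8.48e-06 m/s × 86400 = 0.7327 m/day.
Hydraulic gradient i = Δh / L = 29.0 / 1250 = 0.02320.
Darcy flux q = K · i = 0.7327 × 0.02320 = 0.01700 m/day.
Seepage velocity v = q / n_e = 0.01700 / 0.21 = 0.08094 m/day.
Travel time t = L / v = 1250 / 0.08094 = 15443 days = 42.28 years.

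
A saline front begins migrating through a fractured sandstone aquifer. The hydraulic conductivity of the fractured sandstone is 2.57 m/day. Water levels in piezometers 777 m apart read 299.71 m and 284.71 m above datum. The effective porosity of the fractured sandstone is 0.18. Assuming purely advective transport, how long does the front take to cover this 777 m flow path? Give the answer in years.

Hydraulic gradient i = (299.71 − 284.71) / 777 = 15 / 777 = 0.01931.
Darcy flux q = K · i = 2.570 × 0.01931 = 0.04961 m/day.
Seepage velocity v = q / n_e = 0.04961 / 0.18 = 0.2756 m/day.
Travel time t = L / v = 777 / 0.2756 = 2819 days = 7.718 years.

7.72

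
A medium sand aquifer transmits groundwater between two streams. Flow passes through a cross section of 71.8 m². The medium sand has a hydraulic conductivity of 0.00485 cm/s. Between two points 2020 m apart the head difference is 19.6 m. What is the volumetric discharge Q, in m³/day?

2.92

Convert K: 0.00485 cm/s × 864 = 4.190 m/day.
Hydraulic gradient i = Δh / L = 19.6 / 2020 = 0.009703.
Darcy's law: Q = K · A · i = 4.190 × 71.80 × 0.009703 = 2.919 m³/day.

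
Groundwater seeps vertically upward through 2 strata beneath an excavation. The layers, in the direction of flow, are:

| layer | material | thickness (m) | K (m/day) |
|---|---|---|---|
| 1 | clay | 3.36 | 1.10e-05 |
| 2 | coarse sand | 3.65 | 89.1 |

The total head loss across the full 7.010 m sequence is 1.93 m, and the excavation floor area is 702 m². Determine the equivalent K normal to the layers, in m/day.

2.29e-05

Flow is perpendicular to layering, so the layers act in series and the equivalent K is the thickness-weighted harmonic mean.
Total thickness L = 3.36 + 3.65 = 7.010 m.
Σ(b_i/K_i) = 3.36/1.10e-05 + 3.65/89.1 = 3.055e+05 d.
K_eq = L / Σ(b_i/K_i) = 7.010 / 3.055e+05 = 2.295e-05 m/day.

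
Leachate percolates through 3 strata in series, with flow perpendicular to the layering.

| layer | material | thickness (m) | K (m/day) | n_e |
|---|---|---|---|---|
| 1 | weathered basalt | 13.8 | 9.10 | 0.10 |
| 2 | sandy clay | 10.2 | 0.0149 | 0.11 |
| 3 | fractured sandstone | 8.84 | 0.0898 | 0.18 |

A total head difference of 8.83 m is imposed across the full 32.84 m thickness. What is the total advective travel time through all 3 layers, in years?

0.996

With flow normal to the layers, continuity requires the same specific discharge q through every layer.
Σ(b_i/K_i) = 13.8/9.10 + 10.2/0.0149 + 8.84/0.0898 = 784.5 d.
q = Δh / Σ(b_i/K_i) = 8.83 / 784.5 = 0.01126 m/day.
In each layer the seepage velocity is v_i = q/n_i, so the layer transit time is t_i = b_i·n_i / q:
  layer 1 (weathered basalt): t_1 = 13.8 × 0.10 / 0.01126 = 122.6 d
  layer 2 (sandy clay): t_2 = 10.2 × 0.11 / 0.01126 = 99.69 d
  layer 3 (fractured sandstone): t_3 = 8.84 × 0.18 / 0.01126 = 141.4 d
Total t = Σ t_i = 363.7 days = 0.9957 years.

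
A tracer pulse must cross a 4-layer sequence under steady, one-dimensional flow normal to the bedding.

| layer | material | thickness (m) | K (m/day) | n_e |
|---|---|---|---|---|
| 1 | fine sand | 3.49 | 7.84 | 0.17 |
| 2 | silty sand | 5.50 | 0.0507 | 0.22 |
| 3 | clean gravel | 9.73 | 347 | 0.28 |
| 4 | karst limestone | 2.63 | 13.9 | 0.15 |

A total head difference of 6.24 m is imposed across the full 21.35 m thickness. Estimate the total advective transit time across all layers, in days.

With flow normal to the layers, continuity requires the same specific discharge q through every layer.
Σ(b_i/K_i) = 3.49/7.84 + 5.50/0.0507 + 9.73/347 + 2.63/13.9 = 109.1 d.
q = Δh / Σ(b_i/K_i) = 6.24 / 109.1 = 0.05717 m/day.
In each layer the seepage velocity is v_i = q/n_i, so the layer transit time is t_i = b_i·n_i / q:
  layer 1 (fine sand): t_1 = 3.49 × 0.17 / 0.05717 = 10.38 d
  layer 2 (silty sand): t_2 = 5.50 × 0.22 / 0.05717 = 21.16 d
  layer 3 (clean gravel): t_3 = 9.73 × 0.28 / 0.05717 = 47.65 d
  layer 4 (karst limestone): t_4 = 2.63 × 0.15 / 0.05717 = 6.900 d
Total t = Σ t_i = 86.09 days.

86.1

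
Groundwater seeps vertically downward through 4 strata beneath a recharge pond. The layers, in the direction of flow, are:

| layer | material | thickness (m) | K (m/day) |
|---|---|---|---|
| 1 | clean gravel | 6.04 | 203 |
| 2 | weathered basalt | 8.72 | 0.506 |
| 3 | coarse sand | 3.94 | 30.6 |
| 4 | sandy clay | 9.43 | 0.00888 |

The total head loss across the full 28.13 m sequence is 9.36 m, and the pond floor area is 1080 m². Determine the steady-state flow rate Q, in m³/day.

9.37

Flow is perpendicular to layering, so the layers act in series and the equivalent K is the thickness-weighted harmonic mean.
Total thickness L = 6.04 + 8.72 + 3.94 + 9.43 = 28.13 m.
Σ(b_i/K_i) = 6.04/203 + 8.72/0.506 + 3.94/30.6 + 9.43/0.00888 = 1079 d.
K_eq = L / Σ(b_i/K_i) = 28.13 / 1079 = 0.02606 m/day.
Q = K_eq · A · (Δh/L) = 0.02606 × 1080 × (9.36/28.13) = 9.366 m³/day.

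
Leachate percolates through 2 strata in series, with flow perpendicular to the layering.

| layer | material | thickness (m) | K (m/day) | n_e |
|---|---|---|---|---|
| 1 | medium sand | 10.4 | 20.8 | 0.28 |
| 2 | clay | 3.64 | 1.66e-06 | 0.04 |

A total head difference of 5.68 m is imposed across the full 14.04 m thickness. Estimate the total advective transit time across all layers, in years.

3230

With flow normal to the layers, continuity requires the same specific discharge q through every layer.
Σ(b_i/K_i) = 10.4/20.8 + 3.64/1.66e-06 = 2.193e+06 d.
q = Δh / Σ(b_i/K_i) = 5.68 / 2.193e+06 = 2.590e-06 m/day.
In each layer the seepage velocity is v_i = q/n_i, so the layer transit time is t_i = b_i·n_i / q:
  layer 1 (medium sand): t_1 = 10.4 × 0.28 / 2.590e-06 = 1.124e+06 d
  layer 2 (clay): t_2 = 3.64 × 0.04 / 2.590e-06 = 56209 d
Total t = Σ t_i = 1.180e+06 days = 3232 years.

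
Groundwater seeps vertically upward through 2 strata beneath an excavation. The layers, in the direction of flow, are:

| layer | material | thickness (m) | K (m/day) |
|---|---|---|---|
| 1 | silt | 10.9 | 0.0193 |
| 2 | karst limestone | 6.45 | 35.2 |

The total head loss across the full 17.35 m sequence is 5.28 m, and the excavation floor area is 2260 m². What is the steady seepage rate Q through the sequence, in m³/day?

Flow is perpendicular to layering, so the layers act in series and the equivalent K is the thickness-weighted harmonic mean.
Total thickness L = 10.9 + 6.45 = 17.35 m.
Σ(b_i/K_i) = 10.9/0.0193 + 6.45/35.2 = 565.0 d.
K_eq = L / Σ(b_i/K_i) = 17.35 / 565.0 = 0.03071 m/day.
Q = K_eq · A · (Δh/L) = 0.03071 × 2260 × (5.28/17.35) = 21.12 m³/day.

21.1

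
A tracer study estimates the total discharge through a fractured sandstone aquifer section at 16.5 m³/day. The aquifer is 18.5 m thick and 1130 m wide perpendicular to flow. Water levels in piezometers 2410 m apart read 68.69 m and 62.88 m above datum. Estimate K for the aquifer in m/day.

0.327

Cross-sectional area A = 1130 × 18.5 = 20905 m².
Hydraulic gradient i = (68.69 − 62.88) / 2410 = 5.81 / 2410 = 0.002411.
From Q = K·A·i, K = Q / (A·i) = 16.5 / (20905 × 0.002411) = 0.3274 m/day.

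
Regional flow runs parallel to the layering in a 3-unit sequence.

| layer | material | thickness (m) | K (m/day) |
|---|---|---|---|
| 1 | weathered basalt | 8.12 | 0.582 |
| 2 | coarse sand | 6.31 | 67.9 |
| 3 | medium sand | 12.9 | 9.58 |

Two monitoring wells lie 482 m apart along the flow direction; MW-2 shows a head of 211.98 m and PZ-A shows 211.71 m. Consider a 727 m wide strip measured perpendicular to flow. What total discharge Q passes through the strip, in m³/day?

Flow is parallel to layering, so each bed carries its own Darcy discharge and the transmissivities add.
Σ(K_i·b_i) = 0.582×8.12 + 67.9×6.31 + 9.58×12.9 = 556.8 m²/day.
Hydraulic gradient i = (211.98 − 211.71) / 482 = 0.27 / 482 = 0.0005602.
Q = Σ(K_i·b_i) · W · i = 556.8 × 727 × 0.0005602 = 226.7 m³/day.

227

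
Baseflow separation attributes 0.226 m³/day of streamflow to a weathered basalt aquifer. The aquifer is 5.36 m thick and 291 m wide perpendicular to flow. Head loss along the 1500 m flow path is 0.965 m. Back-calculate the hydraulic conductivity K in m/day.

0.225

Cross-sectional area A = 291 × 5.36 = 1560 m².
Hydraulic gradient i = Δh / L = 0.965 / 1500 = 0.0006433.
From Q = K·A·i, K = Q / (A·i) = 0.226 / (1560 × 0.0006433) = 0.2252 m/day.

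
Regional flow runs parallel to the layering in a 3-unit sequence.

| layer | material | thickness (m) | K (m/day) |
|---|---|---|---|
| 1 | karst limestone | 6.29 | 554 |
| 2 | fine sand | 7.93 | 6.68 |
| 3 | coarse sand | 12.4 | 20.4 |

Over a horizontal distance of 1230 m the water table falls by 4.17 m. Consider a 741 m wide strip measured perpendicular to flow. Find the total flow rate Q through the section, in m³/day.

9520

Flow is parallel to layering, so each bed carries its own Darcy discharge and the transmissivities add.
Σ(K_i·b_i) = 554×6.29 + 6.68×7.93 + 20.4×12.4 = 3791 m²/day.
Hydraulic gradient i = Δh / L = 4.17 / 1230 = 0.003390.
Q = Σ(K_i·b_i) · W · i = 3791 × 741 × 0.003390 = 9523 m³/day.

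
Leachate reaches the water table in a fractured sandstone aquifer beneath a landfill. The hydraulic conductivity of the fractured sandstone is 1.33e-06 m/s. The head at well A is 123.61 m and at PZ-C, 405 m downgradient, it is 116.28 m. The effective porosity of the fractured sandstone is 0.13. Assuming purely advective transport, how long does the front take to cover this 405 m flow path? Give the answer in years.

69.3

Convert K: 1.33e-06 m/s × 86400 = 0.1149 m/day.
Hydraulic gradient i = (123.61 − 116.28) / 405 = 7.33 / 405 = 0.01810.
Darcy flux q = K · i = 0.1149 × 0.01810 = 0.002080 m/day.
Seepage velocity v = q / n_e = 0.002080 / 0.13 = 0.01600 m/day.
Travel time t = L / v = 405 / 0.01600 = 25315 days = 69.31 years.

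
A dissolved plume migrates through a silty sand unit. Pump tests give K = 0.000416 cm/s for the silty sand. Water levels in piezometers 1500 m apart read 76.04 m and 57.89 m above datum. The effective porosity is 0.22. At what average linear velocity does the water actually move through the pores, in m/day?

Convert K: 0.000416 cm/s × 864 = 0.3594 m/day.
Hydraulic gradient i = (76.04 − 57.89) / 1500 = 18.15 / 1500 = 0.01210.
Darcy flux q = K · i = 0.3594 × 0.01210 = 0.004349 m/day.
Seepage velocity v = q / n_e = 0.004349 / 0.22 = 0.01977 m/day.

0.0198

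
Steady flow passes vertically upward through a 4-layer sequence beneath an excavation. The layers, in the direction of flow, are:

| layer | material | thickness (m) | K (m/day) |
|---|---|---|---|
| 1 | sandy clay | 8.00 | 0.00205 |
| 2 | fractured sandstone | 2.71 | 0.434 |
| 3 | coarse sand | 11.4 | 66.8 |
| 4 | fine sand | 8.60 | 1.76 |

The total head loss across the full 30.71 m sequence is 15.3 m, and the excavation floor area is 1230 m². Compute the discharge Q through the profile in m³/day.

Flow is perpendicular to layering, so the layers act in series and the equivalent K is the thickness-weighted harmonic mean.
Total thickness L = 8.00 + 2.71 + 11.4 + 8.60 = 30.71 m.
Σ(b_i/K_i) = 8.00/0.00205 + 2.71/0.434 + 11.4/66.8 + 8.60/1.76 = 3914 d.
K_eq = L / Σ(b_i/K_i) = 30.71 / 3914 = 0.007847 m/day.
Q = K_eq · A · (Δh/L) = 0.007847 × 1230 × (15.3/30.71) = 4.808 m³/day.

4.81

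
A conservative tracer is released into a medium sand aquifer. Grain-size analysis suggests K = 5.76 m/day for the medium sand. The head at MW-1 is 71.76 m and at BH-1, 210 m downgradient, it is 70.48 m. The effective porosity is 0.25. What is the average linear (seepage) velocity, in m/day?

0.140

Hydraulic gradient i = (71.76 − 70.48) / 210 = 1.28 / 210 = 0.006095.
Darcy flux q = K · i = 5.760 × 0.006095 = 0.03511 m/day.
Seepage velocity v = q / n_e = 0.03511 / 0.25 = 0.1404 m/day.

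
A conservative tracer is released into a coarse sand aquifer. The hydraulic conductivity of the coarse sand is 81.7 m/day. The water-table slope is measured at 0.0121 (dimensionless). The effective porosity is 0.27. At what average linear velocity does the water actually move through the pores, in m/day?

Hydraulic gradient i = 0.0121.
Darcy flux q = K · i = 81.70 × 0.01210 = 0.9886 m/day.
Seepage velocity v = q / n_e = 0.9886 / 0.27 = 3.661 m/day.

3.66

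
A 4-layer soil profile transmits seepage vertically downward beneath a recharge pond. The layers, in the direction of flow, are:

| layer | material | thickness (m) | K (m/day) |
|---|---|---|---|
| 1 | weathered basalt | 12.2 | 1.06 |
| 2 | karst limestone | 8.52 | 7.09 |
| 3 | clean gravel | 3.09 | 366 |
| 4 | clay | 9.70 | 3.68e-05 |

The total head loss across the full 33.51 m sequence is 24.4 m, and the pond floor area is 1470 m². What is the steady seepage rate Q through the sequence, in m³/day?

0.136

Flow is perpendicular to layering, so the layers act in series and the equivalent K is the thickness-weighted harmonic mean.
Total thickness L = 12.2 + 8.52 + 3.09 + 9.70 = 33.51 m.
Σ(b_i/K_i) = 12.2/1.06 + 8.52/7.09 + 3.09/366 + 9.70/3.68e-05 = 2.636e+05 d.
K_eq = L / Σ(b_i/K_i) = 33.51 / 2.636e+05 = 0.0001271 m/day.
Q = K_eq · A · (Δh/L) = 0.0001271 × 1470 × (24.4/33.51) = 0.1361 m³/day.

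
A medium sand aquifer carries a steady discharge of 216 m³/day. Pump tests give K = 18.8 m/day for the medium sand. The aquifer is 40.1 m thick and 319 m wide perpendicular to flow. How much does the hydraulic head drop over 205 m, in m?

Cross-sectional area A = 319 × 40.1 = 12792 m².
From Q = K·A·i, i = Q / (K·A) = 216 / (18.80 × 12792) = 0.0008982.
Head loss Δh = i · L = 0.0008982 × 205 = 0.1841 m.

0.184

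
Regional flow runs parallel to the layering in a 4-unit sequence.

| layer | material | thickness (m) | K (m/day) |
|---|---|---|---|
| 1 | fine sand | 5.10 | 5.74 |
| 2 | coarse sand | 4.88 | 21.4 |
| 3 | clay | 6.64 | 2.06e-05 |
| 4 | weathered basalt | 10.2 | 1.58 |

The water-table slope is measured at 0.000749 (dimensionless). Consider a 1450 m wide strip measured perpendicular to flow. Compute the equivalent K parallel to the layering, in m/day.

Flow is parallel to layering, so each bed carries its own Darcy discharge and the transmissivities add.
Σ(K_i·b_i) = 5.74×5.10 + 21.4×4.88 + 2.06e-05×6.64 + 1.58×10.2 = 149.8 m²/day.
Total thickness b = 26.82 m, so K_eq = Σ(K_i·b_i)/b = 5.586 m/day.

5.59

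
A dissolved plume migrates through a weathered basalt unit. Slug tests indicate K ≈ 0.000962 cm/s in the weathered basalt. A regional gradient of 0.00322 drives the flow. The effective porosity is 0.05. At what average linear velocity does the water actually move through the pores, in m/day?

0.0535

Convert K: 0.000962 cm/s × 864 = 0.8312 m/day.
Hydraulic gradient i = 0.00322.
Darcy flux q = K · i = 0.8312 × 0.003220 = 0.002676 m/day.
Seepage velocity v = q / n_e = 0.002676 / 0.05 = 0.05353 m/day.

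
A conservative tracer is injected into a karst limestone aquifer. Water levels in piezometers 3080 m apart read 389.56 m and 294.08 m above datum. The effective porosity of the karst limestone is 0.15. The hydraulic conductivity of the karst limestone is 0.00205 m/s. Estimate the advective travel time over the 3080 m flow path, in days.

84.1

Convert K: 0.00205 m/s × 86400 = 177.1 m/day.
Hydraulic gradient i = (389.56 − 294.08) / 3080 = 95.48 / 3080 = 0.03100.
Darcy flux q = K · i = 177.1 × 0.03100 = 5.491 m/day.
Seepage velocity v = q / n_e = 5.491 / 0.15 = 36.60 m/day.
Travel time t = L / v = 3080 / 36.60 = 84.14 days.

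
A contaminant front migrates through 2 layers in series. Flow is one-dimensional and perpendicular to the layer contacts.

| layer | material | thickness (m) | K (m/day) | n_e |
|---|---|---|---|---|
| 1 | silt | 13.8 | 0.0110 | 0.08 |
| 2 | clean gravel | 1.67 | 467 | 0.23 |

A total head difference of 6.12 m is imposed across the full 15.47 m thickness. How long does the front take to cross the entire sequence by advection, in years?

0.835

With flow normal to the layers, continuity requires the same specific discharge q through every layer.
Σ(b_i/K_i) = 13.8/0.0110 + 1.67/467 = 1255 d.
q = Δh / Σ(b_i/K_i) = 6.12 / 1255 = 0.004878 m/day.
In each layer the seepage velocity is v_i = q/n_i, so the layer transit time is t_i = b_i·n_i / q:
  layer 1 (silt): t_1 = 13.8 × 0.08 / 0.004878 = 226.3 d
  layer 2 (clean gravel): t_2 = 1.67 × 0.23 / 0.004878 = 78.74 d
Total t = Σ t_i = 305.0 days = 0.8352 years.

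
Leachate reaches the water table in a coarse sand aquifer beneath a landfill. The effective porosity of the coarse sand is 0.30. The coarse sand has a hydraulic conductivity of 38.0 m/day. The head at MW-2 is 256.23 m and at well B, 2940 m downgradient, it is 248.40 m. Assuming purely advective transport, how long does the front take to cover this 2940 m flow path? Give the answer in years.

23.9

Hydraulic gradient i = (256.23 − 248.40) / 2940 = 7.83 / 2940 = 0.002663.
Darcy flux q = K · i = 38.00 × 0.002663 = 0.1012 m/day.
Seepage velocity v = q / n_e = 0.1012 / 0.30 = 0.3373 m/day.
Travel time t = L / v = 2940 / 0.3373 = 8715 days = 23.86 years.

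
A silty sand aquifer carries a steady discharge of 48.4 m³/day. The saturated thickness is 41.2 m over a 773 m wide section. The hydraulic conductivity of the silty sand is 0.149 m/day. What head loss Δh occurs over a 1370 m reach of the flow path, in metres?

Cross-sectional area A = 773 × 41.2 = 31848 m².
From Q = K·A·i, i = Q / (K·A) = 48.4 / (0.1490 × 31848) = 0.01020.
Head loss Δh = i · L = 0.01020 × 1370 = 13.97 m.

14.0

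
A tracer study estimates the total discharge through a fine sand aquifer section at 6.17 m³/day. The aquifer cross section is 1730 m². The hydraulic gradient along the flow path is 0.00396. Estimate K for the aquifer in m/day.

0.901

Hydraulic gradient i = 0.00396.
From Q = K·A·i, K = Q / (A·i) = 6.17 / (1730 × 0.003960) = 0.9006 m/day.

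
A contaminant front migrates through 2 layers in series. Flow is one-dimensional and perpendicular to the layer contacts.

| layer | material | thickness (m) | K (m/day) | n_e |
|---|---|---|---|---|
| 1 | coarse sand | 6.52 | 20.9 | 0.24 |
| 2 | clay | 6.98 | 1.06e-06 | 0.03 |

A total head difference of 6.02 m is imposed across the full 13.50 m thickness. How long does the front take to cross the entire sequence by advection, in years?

With flow normal to the layers, continuity requires the same specific discharge q through every layer.
Σ(b_i/K_i) = 6.52/20.9 + 6.98/1.06e-06 = 6.585e+06 d.
q = Δh / Σ(b_i/K_i) = 6.02 / 6.585e+06 = 9.142e-07 m/day.
In each layer the seepage velocity is v_i = q/n_i, so the layer transit time is t_i = b_i·n_i / q:
  layer 1 (coarse sand): t_1 = 6.52 × 0.24 / 9.142e-07 = 1.712e+06 d
  layer 2 (clay): t_2 = 6.98 × 0.03 / 9.142e-07 = 2.290e+05 d
Total t = Σ t_i = 1.941e+06 days = 5313 years.

5310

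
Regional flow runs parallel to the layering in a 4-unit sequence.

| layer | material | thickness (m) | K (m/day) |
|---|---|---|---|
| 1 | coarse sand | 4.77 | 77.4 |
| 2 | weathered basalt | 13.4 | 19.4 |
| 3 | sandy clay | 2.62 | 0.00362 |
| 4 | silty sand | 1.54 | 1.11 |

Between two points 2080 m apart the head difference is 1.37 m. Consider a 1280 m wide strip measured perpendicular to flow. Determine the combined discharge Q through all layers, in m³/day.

Flow is parallel to layering, so each bed carries its own Darcy discharge and the transmissivities add.
Σ(K_i·b_i) = 77.4×4.77 + 19.4×13.4 + 0.00362×2.62 + 1.11×1.54 = 630.9 m²/day.
Hydraulic gradient i = Δh / L = 1.37 / 2080 = 0.0006587.
Q = Σ(K_i·b_i) · W · i = 630.9 × 1280 × 0.0006587 = 531.9 m³/day.

532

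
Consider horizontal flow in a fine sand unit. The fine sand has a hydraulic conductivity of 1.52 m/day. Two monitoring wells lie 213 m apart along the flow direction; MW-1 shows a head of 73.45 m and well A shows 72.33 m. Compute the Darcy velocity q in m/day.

0.00799

Hydraulic gradient i = (73.45 − 72.33) / 213 = 1.12 / 213 = 0.005258.
Specific discharge q = K · i = 1.520 × 0.005258 = 0.007992 m/day.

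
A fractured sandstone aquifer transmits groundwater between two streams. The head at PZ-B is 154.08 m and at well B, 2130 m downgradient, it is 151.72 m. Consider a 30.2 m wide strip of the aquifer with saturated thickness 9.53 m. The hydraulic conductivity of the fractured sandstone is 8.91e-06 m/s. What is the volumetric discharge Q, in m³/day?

0.245

Convert K: 8.91e-06 m/s × 86400 = 0.7698 m/day.
Cross-sectional area A = 30.2 × 9.53 = 287.8 m².
Hydraulic gradient i = (154.08 − 151.72) / 2130 = 2.36 / 2130 = 0.001108.
Darcy's law: Q = K · A · i = 0.7698 × 287.8 × 0.001108 = 0.2455 m³/day.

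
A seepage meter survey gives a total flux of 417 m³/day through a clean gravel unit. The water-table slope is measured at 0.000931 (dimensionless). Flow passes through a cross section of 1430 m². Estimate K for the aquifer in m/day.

Hydraulic gradient i = 0.000931.
From Q = K·A·i, K = Q / (A·i) = 417 / (1430 × 0.0009310) = 313.2 m/day.

313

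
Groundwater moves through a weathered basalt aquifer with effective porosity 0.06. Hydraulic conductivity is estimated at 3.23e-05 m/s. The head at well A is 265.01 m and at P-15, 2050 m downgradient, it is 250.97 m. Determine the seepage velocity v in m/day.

Convert K: 3.23e-05 m/s × 86400 = 2.791 m/day.
Hydraulic gradient i = (265.01 − 250.97) / 2050 = 14.04 / 2050 = 0.006849.
Darcy flux q = K · i = 2.791 × 0.006849 = 0.01911 m/day.
Seepage velocity v = q / n_e = 0.01911 / 0.06 = 0.3186 m/day.

0.319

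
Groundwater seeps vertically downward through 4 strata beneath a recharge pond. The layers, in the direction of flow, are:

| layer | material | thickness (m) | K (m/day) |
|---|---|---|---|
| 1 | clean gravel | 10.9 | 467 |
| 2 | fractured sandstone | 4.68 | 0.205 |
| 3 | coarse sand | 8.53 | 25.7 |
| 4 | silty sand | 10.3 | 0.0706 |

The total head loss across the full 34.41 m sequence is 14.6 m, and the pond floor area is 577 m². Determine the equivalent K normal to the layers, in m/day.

0.204

Flow is perpendicular to layering, so the layers act in series and the equivalent K is the thickness-weighted harmonic mean.
Total thickness L = 10.9 + 4.68 + 8.53 + 10.3 = 34.41 m.
Σ(b_i/K_i) = 10.9/467 + 4.68/0.205 + 8.53/25.7 + 10.3/0.0706 = 169.1 d.
K_eq = L / Σ(b_i/K_i) = 34.41 / 169.1 = 0.2035 m/day.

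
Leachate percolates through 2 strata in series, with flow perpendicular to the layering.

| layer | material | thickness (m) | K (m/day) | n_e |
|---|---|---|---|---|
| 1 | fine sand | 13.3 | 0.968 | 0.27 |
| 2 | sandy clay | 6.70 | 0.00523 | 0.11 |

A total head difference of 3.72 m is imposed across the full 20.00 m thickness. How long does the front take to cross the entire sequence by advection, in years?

With flow normal to the layers, continuity requires the same specific discharge q through every layer.
Σ(b_i/K_i) = 13.3/0.968 + 6.70/0.00523 = 1295 d.
q = Δh / Σ(b_i/K_i) = 3.72 / 1295 = 0.002873 m/day.
In each layer the seepage velocity is v_i = q/n_i, so the layer transit time is t_i = b_i·n_i / q:
  layer 1 (fine sand): t_1 = 13.3 × 0.27 / 0.002873 = 1250 d
  layer 2 (sandy clay): t_2 = 6.70 × 0.11 / 0.002873 = 256.5 d
Total t = Σ t_i = 1506 days = 4.124 years.

4.12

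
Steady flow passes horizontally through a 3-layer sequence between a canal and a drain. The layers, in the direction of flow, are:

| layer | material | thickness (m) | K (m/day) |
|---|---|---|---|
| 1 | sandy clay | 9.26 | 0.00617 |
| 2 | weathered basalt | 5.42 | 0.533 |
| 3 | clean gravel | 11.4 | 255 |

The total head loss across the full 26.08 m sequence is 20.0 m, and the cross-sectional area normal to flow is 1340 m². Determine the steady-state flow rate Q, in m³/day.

17.7

Flow is perpendicular to layering, so the layers act in series and the equivalent K is the thickness-weighted harmonic mean.
Total thickness L = 9.26 + 5.42 + 11.4 = 26.08 m.
Σ(b_i/K_i) = 9.26/0.00617 + 5.42/0.533 + 11.4/255 = 1511 d.
K_eq = L / Σ(b_i/K_i) = 26.08 / 1511 = 0.01726 m/day.
Q = K_eq · A · (Δh/L) = 0.01726 × 1340 × (20.0/26.08) = 17.74 m³/day.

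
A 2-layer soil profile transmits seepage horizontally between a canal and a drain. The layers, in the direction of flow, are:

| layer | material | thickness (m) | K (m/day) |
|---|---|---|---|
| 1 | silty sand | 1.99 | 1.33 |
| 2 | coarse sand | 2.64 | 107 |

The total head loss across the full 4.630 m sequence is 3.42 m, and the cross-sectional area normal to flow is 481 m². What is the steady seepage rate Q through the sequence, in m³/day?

1080

Flow is perpendicular to layering, so the layers act in series and the equivalent K is the thickness-weighted harmonic mean.
Total thickness L = 1.99 + 2.64 = 4.630 m.
Σ(b_i/K_i) = 1.99/1.33 + 2.64/107 = 1.521 d.
K_eq = L / Σ(b_i/K_i) = 4.630 / 1.521 = 3.044 m/day.
Q = K_eq · A · (Δh/L) = 3.044 × 481 × (3.42/4.630) = 1082 m³/day.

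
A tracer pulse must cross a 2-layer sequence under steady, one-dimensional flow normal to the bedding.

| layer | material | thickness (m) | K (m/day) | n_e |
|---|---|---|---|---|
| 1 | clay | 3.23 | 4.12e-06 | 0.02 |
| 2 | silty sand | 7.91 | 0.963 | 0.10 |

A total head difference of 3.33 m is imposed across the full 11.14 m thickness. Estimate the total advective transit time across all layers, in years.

552

With flow normal to the layers, continuity requires the same specific discharge q through every layer.
Σ(b_i/K_i) = 3.23/4.12e-06 + 7.91/0.963 = 7.840e+05 d.
q = Δh / Σ(b_i/K_i) = 3.33 / 7.840e+05 = 4.248e-06 m/day.
In each layer the seepage velocity is v_i = q/n_i, so the layer transit time is t_i = b_i·n_i / q:
  layer 1 (clay): t_1 = 3.23 × 0.02 / 4.248e-06 = 15209 d
  layer 2 (silty sand): t_2 = 7.91 × 0.10 / 4.248e-06 = 1.862e+05 d
Total t = Σ t_i = 2.014e+05 days = 551.5 years.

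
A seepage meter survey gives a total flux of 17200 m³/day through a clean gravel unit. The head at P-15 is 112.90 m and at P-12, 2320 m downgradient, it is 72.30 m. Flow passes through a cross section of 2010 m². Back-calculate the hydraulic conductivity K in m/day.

489

Hydraulic gradient i = (112.90 − 72.30) / 2320 = 40.6 / 2320 = 0.01750.
From Q = K·A·i, K = Q / (A·i) = 17200 / (2010 × 0.01750) = 489.0 m/day.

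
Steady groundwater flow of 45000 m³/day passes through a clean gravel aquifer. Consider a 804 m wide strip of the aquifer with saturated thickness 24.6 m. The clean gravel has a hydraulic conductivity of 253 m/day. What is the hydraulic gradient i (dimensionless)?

Cross-sectional area A = 804 × 24.6 = 19778 m².
From Q = K·A·i, i = Q / (K·A) = 45000 / (253.0 × 19778) = 0.008993.

0.00899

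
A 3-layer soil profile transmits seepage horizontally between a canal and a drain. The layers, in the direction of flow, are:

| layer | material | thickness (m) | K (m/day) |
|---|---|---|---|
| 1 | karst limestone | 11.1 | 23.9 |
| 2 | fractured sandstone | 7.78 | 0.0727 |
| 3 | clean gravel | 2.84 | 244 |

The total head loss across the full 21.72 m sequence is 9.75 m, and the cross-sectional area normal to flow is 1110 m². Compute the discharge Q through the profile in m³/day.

Flow is perpendicular to layering, so the layers act in series and the equivalent K is the thickness-weighted harmonic mean.
Total thickness L = 11.1 + 7.78 + 2.84 = 21.72 m.
Σ(b_i/K_i) = 11.1/23.9 + 7.78/0.0727 + 2.84/244 = 107.5 d.
K_eq = L / Σ(b_i/K_i) = 21.72 / 107.5 = 0.2021 m/day.
Q = K_eq · A · (Δh/L) = 0.2021 × 1110 × (9.75/21.72) = 100.7 m³/day.

101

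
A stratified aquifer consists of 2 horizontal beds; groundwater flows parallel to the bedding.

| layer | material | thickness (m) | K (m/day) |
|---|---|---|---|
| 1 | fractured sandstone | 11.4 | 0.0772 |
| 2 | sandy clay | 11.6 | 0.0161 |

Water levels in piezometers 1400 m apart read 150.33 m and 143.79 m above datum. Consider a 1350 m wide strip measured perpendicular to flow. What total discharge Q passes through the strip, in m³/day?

6.73

Flow is parallel to layering, so each bed carries its own Darcy discharge and the transmissivities add.
Σ(K_i·b_i) = 0.0772×11.4 + 0.0161×11.6 = 1.067 m²/day.
Hydraulic gradient i = (150.33 − 143.79) / 1400 = 6.54 / 1400 = 0.004671.
Q = Σ(K_i·b_i) · W · i = 1.067 × 1350 × 0.004671 = 6.728 m³/day.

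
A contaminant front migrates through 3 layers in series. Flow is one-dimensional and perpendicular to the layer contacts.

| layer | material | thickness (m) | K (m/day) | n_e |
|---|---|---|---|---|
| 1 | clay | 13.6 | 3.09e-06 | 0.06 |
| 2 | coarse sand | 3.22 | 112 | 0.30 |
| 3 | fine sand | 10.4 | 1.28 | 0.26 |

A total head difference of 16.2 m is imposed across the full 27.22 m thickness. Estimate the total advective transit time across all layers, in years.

3340

With flow normal to the layers, continuity requires the same specific discharge q through every layer.
Σ(b_i/K_i) = 13.6/3.09e-06 + 3.22/112 + 10.4/1.28 = 4.401e+06 d.
q = Δh / Σ(b_i/K_i) = 16.2 / 4.401e+06 = 3.681e-06 m/day.
In each layer the seepage velocity is v_i = q/n_i, so the layer transit time is t_i = b_i·n_i / q:
  layer 1 (clay): t_1 = 13.6 × 0.06 / 3.681e-06 = 2.217e+05 d
  layer 2 (coarse sand): t_2 = 3.22 × 0.30 / 3.681e-06 = 2.624e+05 d
  layer 3 (fine sand): t_3 = 10.4 × 0.26 / 3.681e-06 = 7.346e+05 d
Total t = Σ t_i = 1.219e+06 days = 3337 years.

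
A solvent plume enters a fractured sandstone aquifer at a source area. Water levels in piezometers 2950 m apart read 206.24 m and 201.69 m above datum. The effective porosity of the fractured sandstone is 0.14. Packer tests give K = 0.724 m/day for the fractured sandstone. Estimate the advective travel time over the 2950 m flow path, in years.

1010

Hydraulic gradient i = (206.24 − 201.69) / 2950 = 4.55 / 2950 = 0.001542.
Darcy flux q = K · i = 0.7240 × 0.001542 = 0.001117 m/day.
Seepage velocity v = q / n_e = 0.001117 / 0.14 = 0.007976 m/day.
Travel time t = L / v = 2950 / 0.007976 = 3.698e+05 days = 1013 years.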